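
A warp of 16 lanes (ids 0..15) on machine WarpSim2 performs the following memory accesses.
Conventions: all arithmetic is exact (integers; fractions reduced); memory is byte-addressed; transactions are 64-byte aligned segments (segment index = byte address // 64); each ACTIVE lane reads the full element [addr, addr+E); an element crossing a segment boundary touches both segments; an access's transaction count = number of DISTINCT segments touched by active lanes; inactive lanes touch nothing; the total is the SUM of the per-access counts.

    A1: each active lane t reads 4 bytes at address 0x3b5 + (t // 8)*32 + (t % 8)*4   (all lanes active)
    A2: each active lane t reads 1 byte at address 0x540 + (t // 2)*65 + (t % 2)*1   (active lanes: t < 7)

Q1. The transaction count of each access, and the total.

A1: 2 transactions
A2: 4 transactions

Answer: 2,4; total 6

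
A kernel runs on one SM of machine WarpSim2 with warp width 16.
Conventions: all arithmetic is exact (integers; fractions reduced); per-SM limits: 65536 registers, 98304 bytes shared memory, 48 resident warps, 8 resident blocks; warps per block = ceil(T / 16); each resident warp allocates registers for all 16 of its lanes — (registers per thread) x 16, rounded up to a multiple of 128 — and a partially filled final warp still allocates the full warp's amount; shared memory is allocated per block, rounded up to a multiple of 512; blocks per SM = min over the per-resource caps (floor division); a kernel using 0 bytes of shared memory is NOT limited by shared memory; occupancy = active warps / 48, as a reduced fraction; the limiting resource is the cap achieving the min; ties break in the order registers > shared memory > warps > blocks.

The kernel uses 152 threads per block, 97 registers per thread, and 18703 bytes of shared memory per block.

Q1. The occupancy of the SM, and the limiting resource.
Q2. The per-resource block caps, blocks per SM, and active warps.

Answer: occupancy 5/8, limited by registers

registers: 3 blocks
shared memory: 5 blocks
warps: 4 blocks
blocks: 8 blocks

Answer: 3 blocks, 30 active warps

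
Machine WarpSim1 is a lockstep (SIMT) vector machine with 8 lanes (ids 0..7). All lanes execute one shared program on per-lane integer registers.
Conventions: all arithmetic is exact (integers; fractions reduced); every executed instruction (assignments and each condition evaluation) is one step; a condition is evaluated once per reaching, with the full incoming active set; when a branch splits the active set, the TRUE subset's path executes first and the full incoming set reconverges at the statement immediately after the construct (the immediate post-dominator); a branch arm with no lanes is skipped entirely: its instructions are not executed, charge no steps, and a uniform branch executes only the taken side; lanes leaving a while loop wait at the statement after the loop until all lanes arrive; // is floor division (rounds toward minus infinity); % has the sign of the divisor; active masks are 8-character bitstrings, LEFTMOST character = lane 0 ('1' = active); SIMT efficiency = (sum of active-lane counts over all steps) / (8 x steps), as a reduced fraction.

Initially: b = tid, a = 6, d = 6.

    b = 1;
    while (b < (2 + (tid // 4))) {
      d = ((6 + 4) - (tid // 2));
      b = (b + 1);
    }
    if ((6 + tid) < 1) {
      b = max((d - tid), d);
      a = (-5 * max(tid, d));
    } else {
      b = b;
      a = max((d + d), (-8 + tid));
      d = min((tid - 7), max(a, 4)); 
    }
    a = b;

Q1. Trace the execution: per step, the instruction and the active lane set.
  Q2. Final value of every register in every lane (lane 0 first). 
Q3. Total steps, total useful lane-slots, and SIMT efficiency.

step 0: b <- 1                       11111111
step 1: eval (b < (2 + (tid // 4)))  11111111
step 2: d <- ((6 + 4) - (tid // 2))  11111111
step 3: b <- (b + 1)                 11111111
step 4: eval (b < (2 + (tid // 4)))  11111111
step 5: d <- ((6 + 4) - (tid // 2))  00001111
step 6: b <- (b + 1)                 00001111
step 7: eval (b < (2 + (tid // 4)))  00001111
step 8: eval ((6 + tid) < 1)         11111111
step 9: b <- b                       11111111
step 10: a <- max((d + d), (-8 + tid)) 11111111
step 11: d <- min((tid - 7), max(a, 4)) 11111111
step 12: a <- b                       11111111

Answer: 13 steps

b: 2,2,2,2,3,3,3,3
a: 2,2,2,2,3,3,3,3
d: -7,-6,-5,-4,-3,-2,-1,0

steps = 13; useful = 92; efficiency = 92/104 = 23/26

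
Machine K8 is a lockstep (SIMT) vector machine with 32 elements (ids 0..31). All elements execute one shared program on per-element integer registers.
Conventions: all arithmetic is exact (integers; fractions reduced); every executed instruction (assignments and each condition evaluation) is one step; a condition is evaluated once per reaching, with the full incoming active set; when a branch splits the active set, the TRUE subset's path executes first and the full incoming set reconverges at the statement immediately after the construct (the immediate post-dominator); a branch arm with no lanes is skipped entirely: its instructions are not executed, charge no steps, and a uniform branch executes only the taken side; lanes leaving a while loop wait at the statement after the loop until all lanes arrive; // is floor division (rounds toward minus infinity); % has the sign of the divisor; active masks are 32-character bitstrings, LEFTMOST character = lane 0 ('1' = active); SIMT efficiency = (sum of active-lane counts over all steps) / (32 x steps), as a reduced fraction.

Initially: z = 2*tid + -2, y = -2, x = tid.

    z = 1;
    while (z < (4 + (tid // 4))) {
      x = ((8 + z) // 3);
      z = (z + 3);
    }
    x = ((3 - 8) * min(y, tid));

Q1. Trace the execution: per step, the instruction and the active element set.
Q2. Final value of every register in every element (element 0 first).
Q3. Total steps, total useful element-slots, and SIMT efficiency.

step 0: z <- 1                       11111111111111111111111111111111
step 1: eval (z < (4 + (tid // 4)))  11111111111111111111111111111111
step 2: x <- ((8 + z) // 3)          11111111111111111111111111111111
step 3: z <- (z + 3)                 11111111111111111111111111111111
step 4: eval (z < (4 + (tid // 4)))  11111111111111111111111111111111
step 5: x <- ((8 + z) // 3)          00001111111111111111111111111111
step 6: z <- (z + 3)                 00001111111111111111111111111111
step 7: eval (z < (4 + (tid // 4)))  00001111111111111111111111111111
step 8: x <- ((8 + z) // 3)          00000000000000001111111111111111
step 9: z <- (z + 3)                 00000000000000001111111111111111
step 10: eval (z < (4 + (tid // 4)))  00000000000000001111111111111111
step 11: x <- ((8 + z) // 3)          00000000000000000000000000001111
step 12: z <- (z + 3)                 00000000000000000000000000001111
step 13: eval (z < (4 + (tid // 4)))  00000000000000000000000000001111
step 14: x <- ((3 - 8) * min(y, tid)) 11111111111111111111111111111111

Answer: 15 steps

z: 4,4,4,4,7,7,7,7,7,7,7,7,7,7,7,7,10,10,10,10,10,10,10,10,10,10,10,10,13,13,13,13
y: -2,-2,-2,-2,-2,-2,-2,-2,-2,-2,-2,-2,-2,-2,-2,-2,-2,-2,-2,-2,-2,-2,-2,-2,-2,-2,-2,-2,-2,-2,-2,-2
x: 10,10,10,10,10,10,10,10,10,10,10,10,10,10,10,10,10,10,10,10,10,10,10,10,10,10,10,10,10,10,10,10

steps = 15; useful = 336; efficiency = 336/480 = 7/10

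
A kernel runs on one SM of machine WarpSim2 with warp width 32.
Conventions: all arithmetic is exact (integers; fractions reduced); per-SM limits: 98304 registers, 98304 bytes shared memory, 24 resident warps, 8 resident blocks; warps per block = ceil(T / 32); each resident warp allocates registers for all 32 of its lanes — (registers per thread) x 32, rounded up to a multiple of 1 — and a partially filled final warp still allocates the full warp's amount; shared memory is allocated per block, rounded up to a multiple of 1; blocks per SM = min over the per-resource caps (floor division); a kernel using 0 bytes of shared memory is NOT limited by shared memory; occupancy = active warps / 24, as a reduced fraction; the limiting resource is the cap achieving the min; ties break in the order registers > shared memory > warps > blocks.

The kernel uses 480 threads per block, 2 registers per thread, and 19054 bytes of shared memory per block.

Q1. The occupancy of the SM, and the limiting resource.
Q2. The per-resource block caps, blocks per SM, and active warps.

Answer: occupancy 5/8, limited by warps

registers: 102 blocks
shared memory: 5 blocks
warps: 1 block
blocks: 8 blocks

Answer: 1 block, 15 active warps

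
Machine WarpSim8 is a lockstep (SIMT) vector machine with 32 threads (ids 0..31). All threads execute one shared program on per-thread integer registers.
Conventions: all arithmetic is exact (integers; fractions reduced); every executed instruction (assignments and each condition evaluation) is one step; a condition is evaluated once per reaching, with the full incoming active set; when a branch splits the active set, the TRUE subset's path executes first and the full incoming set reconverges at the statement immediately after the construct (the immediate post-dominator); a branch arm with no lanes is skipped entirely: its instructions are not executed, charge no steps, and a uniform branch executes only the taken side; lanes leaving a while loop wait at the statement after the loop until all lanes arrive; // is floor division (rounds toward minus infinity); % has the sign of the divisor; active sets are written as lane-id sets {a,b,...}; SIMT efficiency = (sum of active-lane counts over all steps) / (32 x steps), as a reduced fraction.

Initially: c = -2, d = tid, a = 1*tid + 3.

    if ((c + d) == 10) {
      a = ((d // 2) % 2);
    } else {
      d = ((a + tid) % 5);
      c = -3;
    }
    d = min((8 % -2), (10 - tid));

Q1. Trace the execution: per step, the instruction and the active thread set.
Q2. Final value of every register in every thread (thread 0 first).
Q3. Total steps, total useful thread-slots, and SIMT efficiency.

step 0: eval ((c + d) == 10)         {0,1,2,3,4,5,6,7,8,9,10,11,12,13,14,15,16,17,18,19,20,21,22,23,24,25,26,27,28,29,30,31}
step 1: a <- ((d // 2) % 2)          {12}
step 2: d <- ((a + tid) % 5)         {0,1,2,3,4,5,6,7,8,9,10,11,13,14,15,16,17,18,19,20,21,22,23,24,25,26,27,28,29,30,31}
step 3: c <- -3                      {0,1,2,3,4,5,6,7,8,9,10,11,13,14,15,16,17,18,19,20,21,22,23,24,25,26,27,28,29,30,31}
step 4: d <- min((8 % -2), (10 - tid)) {0,1,2,3,4,5,6,7,8,9,10,11,12,13,14,15,16,17,18,19,20,21,22,23,24,25,26,27,28,29,30,31}

Answer: 5 steps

c: -3,-3,-3,-3,-3,-3,-3,-3,-3,-3,-3,-3,-2,-3,-3,-3,-3,-3,-3,-3,-3,-3,-3,-3,-3,-3,-3,-3,-3,-3,-3,-3
d: 0,0,0,0,0,0,0,0,0,0,0,-1,-2,-3,-4,-5,-6,-7,-8,-9,-10,-11,-12,-13,-14,-15,-16,-17,-18,-19,-20,-21
a: 3,4,5,6,7,8,9,10,11,12,13,14,0,16,17,18,19,20,21,22,23,24,25,26,27,28,29,30,31,32,33,34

steps = 5; useful = 127; efficiency = 127/160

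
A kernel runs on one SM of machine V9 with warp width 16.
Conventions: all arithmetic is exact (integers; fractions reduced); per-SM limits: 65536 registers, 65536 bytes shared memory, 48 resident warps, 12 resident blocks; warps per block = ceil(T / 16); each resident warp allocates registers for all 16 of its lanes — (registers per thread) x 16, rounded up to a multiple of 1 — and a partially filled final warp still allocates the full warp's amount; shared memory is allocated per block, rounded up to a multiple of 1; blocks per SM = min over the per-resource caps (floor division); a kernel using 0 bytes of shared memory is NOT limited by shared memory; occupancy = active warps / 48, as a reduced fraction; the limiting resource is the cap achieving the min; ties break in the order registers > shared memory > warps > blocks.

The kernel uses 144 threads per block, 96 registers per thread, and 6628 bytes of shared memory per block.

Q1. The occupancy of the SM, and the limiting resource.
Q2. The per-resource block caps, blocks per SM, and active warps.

Answer: occupancy 3/4, limited by registers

registers: 4 blocks
shared memory: 9 blocks
warps: 5 blocks
blocks: 12 blocks

Answer: 4 blocks, 36 active warps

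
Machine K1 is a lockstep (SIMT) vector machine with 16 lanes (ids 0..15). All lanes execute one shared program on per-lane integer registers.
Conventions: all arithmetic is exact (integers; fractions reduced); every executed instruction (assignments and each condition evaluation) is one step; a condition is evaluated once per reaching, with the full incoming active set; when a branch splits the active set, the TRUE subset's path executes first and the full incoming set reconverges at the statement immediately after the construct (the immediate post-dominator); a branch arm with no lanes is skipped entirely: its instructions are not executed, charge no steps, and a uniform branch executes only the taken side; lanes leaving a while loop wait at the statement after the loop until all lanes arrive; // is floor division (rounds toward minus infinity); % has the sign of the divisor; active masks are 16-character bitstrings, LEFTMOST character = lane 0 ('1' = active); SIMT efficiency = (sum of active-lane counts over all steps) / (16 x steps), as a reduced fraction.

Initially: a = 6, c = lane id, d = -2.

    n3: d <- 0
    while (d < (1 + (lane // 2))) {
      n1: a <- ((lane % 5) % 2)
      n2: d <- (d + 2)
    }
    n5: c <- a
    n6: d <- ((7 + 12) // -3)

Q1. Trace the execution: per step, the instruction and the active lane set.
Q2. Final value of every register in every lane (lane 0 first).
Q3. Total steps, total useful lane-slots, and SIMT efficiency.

step 0: d <- 0                       1111111111111111
step 1: eval (d < (1 + (lane // 2))) 1111111111111111
step 2: a <- ((lane % 5) % 2)        1111111111111111
step 3: d <- (d + 2)                 1111111111111111
step 4: eval (d < (1 + (lane // 2))) 1111111111111111
step 5: a <- ((lane % 5) % 2)        0000111111111111
step 6: d <- (d + 2)                 0000111111111111
step 7: eval (d < (1 + (lane // 2))) 0000111111111111
step 8: a <- ((lane % 5) % 2)        0000000011111111
step 9: d <- (d + 2)                 0000000011111111
step 10: eval (d < (1 + (lane // 2))) 0000000011111111
step 11: a <- ((lane % 5) % 2)        0000000000001111
step 12: d <- (d + 2)                 0000000000001111
step 13: eval (d < (1 + (lane // 2))) 0000000000001111
step 14: c <- a                       1111111111111111
step 15: d <- ((7 + 12) // -3)        1111111111111111

Answer: 16 steps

a: 0,1,0,1,0,0,1,0,1,0,0,1,0,1,0,0
c: 0,1,0,1,0,0,1,0,1,0,0,1,0,1,0,0
d: -7,-7,-7,-7,-7,-7,-7,-7,-7,-7,-7,-7,-7,-7,-7,-7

steps = 16; useful = 184; efficiency = 184/256 = 23/32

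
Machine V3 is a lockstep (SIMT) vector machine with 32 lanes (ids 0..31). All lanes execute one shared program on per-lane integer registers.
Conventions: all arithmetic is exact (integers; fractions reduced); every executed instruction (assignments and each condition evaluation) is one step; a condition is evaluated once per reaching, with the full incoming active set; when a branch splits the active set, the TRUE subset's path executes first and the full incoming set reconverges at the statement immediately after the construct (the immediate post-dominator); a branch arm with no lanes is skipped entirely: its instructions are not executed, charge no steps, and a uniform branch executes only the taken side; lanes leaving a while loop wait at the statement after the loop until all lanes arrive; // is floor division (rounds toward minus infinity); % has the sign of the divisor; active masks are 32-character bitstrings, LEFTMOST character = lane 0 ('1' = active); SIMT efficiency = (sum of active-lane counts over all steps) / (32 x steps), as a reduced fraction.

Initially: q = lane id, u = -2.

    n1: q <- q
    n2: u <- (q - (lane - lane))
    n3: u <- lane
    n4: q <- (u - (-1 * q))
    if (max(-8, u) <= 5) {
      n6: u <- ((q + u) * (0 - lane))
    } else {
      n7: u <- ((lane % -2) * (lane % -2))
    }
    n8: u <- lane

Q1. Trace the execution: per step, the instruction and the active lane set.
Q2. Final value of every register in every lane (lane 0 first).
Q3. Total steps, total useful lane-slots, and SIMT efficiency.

step 0: q <- q                       11111111111111111111111111111111
step 1: u <- (q - (lane - lane))     11111111111111111111111111111111
step 2: u <- lane                    11111111111111111111111111111111
step 3: q <- (u - (-1 * q))          11111111111111111111111111111111
step 4: eval (max(-8, u) <= 5)       11111111111111111111111111111111
step 5: u <- ((q + u) * (0 - lane))  11111100000000000000000000000000
step 6: u <- ((lane % -2) * (lane % -2)) 00000011111111111111111111111111
step 7: u <- lane                    11111111111111111111111111111111

Answer: 8 steps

q: 0,2,4,6,8,10,12,14,16,18,20,22,24,26,28,30,32,34,36,38,40,42,44,46,48,50,52,54,56,58,60,62
u: 0,1,2,3,4,5,6,7,8,9,10,11,12,13,14,15,16,17,18,19,20,21,22,23,24,25,26,27,28,29,30,31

steps = 8; useful = 224; efficiency = 224/256 = 7/8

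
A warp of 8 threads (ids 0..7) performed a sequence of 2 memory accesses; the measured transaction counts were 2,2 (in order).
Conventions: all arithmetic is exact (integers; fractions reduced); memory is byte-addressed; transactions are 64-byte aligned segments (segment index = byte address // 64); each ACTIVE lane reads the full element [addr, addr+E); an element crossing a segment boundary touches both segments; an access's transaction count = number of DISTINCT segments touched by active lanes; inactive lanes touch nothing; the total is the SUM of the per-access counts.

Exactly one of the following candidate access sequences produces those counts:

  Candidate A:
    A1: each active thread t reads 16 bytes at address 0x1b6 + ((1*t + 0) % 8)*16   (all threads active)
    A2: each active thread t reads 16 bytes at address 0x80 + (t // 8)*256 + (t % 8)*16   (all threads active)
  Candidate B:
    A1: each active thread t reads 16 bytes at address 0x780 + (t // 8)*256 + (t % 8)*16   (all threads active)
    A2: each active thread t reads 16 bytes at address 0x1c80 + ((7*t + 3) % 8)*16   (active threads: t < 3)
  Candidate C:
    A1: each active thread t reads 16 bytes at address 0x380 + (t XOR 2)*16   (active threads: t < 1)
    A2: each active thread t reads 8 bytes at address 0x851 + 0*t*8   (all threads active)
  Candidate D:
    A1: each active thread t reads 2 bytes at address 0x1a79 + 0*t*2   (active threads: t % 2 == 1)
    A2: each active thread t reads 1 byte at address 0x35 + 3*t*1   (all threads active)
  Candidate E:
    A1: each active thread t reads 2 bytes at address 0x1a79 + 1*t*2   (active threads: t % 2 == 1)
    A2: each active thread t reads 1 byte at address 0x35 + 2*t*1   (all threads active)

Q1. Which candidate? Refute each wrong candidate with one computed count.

A: A1 gives 3 transactions, not 2
B: A2 gives 1 transaction, not 2
C: A1 gives 1 transaction, not 2
D: A1 gives 1 transaction, not 2
E: all counts match (2,2)

Answer: E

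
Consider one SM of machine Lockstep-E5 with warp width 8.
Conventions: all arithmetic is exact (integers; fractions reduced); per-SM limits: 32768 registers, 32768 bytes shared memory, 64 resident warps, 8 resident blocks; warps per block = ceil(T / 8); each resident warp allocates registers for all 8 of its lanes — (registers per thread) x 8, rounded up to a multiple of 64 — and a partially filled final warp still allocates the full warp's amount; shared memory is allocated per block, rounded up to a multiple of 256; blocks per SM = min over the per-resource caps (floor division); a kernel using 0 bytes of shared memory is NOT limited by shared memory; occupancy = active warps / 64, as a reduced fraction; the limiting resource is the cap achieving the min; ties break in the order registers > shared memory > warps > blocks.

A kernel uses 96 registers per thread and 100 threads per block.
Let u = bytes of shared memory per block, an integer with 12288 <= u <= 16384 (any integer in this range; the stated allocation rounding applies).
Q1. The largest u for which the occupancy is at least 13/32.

Answer: u = 16384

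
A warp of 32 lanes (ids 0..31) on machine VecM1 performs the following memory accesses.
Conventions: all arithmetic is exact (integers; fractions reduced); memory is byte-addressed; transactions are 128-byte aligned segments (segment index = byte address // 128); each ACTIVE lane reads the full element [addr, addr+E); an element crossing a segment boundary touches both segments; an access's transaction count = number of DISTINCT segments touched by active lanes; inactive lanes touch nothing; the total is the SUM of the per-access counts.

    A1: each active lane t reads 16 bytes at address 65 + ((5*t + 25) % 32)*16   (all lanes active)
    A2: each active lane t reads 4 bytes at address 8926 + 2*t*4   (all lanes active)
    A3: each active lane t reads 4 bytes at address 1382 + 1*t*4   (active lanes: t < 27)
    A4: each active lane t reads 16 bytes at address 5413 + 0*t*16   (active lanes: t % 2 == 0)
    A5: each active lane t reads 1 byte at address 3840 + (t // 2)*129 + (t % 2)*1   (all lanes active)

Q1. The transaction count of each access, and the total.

A1: 5 transactions
A2: 3 transactions
A3: 2 transactions
A4: 1 transaction
A5: 16 transactions

Answer: 5,3,2,1,16; total 27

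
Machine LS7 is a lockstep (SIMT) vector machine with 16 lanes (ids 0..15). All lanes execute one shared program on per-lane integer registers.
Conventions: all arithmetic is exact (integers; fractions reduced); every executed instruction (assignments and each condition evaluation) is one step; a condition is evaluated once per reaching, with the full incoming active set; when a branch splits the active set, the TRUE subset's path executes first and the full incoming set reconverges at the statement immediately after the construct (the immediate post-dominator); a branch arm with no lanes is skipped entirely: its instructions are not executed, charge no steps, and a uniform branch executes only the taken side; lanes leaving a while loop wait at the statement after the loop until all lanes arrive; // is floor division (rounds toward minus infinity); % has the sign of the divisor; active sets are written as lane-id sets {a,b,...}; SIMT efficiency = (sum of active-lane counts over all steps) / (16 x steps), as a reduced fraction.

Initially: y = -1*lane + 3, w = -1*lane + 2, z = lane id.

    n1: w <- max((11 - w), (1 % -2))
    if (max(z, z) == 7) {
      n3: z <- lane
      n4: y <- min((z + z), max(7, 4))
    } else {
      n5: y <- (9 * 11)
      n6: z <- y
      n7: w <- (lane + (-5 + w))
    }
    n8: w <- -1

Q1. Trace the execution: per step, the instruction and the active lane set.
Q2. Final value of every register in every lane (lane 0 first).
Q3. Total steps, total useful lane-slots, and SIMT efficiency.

step 0: w <- max((11 - w), (1 % -2)) {0,1,2,3,4,5,6,7,8,9,10,11,12,13,14,15}
step 1: eval (max(z, z) == 7)        {0,1,2,3,4,5,6,7,8,9,10,11,12,13,14,15}
step 2: z <- lane                    {7}
step 3: y <- min((z + z), max(7, 4)) {7}
step 4: y <- (9 * 11)                {0,1,2,3,4,5,6,8,9,10,11,12,13,14,15}
step 5: z <- y                       {0,1,2,3,4,5,6,8,9,10,11,12,13,14,15}
step 6: w <- (lane + (-5 + w))       {0,1,2,3,4,5,6,8,9,10,11,12,13,14,15}
step 7: w <- -1                      {0,1,2,3,4,5,6,7,8,9,10,11,12,13,14,15}

Answer: 8 steps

y: 99,99,99,99,99,99,99,7,99,99,99,99,99,99,99,99
w: -1,-1,-1,-1,-1,-1,-1,-1,-1,-1,-1,-1,-1,-1,-1,-1
z: 99,99,99,99,99,99,99,7,99,99,99,99,99,99,99,99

steps = 8; useful = 95; efficiency = 95/128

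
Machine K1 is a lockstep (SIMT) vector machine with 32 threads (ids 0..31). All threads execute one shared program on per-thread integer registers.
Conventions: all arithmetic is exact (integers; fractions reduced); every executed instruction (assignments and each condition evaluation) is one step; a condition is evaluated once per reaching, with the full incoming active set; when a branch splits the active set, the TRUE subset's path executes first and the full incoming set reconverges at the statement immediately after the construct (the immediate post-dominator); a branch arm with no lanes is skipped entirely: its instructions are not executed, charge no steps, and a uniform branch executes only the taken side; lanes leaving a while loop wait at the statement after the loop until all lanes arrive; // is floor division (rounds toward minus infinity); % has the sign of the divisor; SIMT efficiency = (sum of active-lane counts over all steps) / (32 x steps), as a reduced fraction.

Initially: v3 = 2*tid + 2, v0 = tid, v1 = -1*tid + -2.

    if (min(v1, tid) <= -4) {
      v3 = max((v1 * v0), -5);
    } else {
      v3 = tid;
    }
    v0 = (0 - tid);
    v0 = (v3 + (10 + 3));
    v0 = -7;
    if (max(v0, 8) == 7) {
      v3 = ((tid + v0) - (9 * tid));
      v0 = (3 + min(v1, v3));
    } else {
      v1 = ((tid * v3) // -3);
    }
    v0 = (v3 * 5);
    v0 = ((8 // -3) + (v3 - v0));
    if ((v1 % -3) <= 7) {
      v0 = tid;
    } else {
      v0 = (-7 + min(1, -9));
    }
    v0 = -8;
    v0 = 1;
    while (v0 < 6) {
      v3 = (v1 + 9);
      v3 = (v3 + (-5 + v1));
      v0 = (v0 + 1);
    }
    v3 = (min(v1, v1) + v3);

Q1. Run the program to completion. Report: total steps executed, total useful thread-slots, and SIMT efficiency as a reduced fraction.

Answer: 36 steps, 1120 useful, 35/36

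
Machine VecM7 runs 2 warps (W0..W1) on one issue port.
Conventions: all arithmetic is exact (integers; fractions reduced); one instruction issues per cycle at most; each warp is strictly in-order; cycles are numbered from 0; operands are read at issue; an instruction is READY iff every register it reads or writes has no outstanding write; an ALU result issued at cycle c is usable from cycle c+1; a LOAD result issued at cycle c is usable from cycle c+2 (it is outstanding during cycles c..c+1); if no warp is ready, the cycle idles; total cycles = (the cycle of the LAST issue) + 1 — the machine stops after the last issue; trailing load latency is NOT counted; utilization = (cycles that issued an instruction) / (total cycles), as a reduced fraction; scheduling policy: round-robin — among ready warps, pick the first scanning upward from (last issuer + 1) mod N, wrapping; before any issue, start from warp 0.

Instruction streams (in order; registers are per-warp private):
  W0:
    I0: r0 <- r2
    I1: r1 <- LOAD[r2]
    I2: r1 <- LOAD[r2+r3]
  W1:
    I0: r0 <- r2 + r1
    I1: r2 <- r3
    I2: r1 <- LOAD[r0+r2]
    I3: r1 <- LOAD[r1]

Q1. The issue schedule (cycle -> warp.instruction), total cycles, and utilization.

cycle 0: W0.I0
cycle 1: W1.I0
cycle 2: W0.I1
cycle 3: W1.I1
cycle 4: W0.I2
cycle 5: W1.I2
cycle 6: idle
cycle 7: W1.I3

Answer: 8 cycles, utilization 7/8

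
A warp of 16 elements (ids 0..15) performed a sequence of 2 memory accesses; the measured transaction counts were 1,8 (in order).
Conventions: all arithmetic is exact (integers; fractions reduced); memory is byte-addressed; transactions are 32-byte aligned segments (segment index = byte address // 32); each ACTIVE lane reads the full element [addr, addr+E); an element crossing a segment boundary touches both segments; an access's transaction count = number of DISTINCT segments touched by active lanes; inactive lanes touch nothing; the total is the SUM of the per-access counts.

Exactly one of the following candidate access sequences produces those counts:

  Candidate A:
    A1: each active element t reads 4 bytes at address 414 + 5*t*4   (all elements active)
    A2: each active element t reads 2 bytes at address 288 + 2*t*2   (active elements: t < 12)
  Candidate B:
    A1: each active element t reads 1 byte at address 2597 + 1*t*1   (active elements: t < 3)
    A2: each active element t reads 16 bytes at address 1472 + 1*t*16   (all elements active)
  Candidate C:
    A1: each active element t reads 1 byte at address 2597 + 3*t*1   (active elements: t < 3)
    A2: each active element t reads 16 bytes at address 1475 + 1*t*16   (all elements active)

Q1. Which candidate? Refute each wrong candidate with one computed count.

A: A1 gives 11 transactions, not 1
C: A2 gives 9 transactions, not 8
B: all counts match (1,8)

Answer: B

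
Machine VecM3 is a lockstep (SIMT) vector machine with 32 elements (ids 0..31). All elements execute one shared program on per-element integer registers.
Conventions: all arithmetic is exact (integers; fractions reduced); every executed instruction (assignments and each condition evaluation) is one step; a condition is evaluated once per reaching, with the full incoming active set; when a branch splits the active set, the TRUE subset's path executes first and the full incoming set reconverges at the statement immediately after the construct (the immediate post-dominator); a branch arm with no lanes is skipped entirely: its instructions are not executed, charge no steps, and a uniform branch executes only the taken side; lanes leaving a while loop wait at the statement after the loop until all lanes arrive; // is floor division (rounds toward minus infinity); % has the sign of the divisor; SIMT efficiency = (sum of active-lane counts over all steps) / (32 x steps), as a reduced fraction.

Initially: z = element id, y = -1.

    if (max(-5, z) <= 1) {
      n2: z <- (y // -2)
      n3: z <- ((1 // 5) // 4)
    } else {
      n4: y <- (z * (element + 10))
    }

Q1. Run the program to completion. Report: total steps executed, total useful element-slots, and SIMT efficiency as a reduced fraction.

Answer: 4 steps, 66 useful, 33/64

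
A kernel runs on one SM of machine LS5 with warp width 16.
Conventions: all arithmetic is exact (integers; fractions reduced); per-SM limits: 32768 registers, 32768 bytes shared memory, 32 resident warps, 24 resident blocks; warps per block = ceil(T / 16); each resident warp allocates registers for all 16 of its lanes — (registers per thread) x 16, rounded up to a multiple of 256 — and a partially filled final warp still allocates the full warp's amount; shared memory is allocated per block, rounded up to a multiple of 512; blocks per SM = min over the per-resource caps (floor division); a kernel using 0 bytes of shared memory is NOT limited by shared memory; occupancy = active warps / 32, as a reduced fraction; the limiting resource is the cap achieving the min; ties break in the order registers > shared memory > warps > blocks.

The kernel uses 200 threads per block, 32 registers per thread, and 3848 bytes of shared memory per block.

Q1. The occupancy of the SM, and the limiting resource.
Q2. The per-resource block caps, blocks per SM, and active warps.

Answer: occupancy 13/16, limited by warps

registers: 4 blocks
shared memory: 8 blocks
warps: 2 blocks
blocks: 24 blocks

Answer: 2 blocks, 26 active warps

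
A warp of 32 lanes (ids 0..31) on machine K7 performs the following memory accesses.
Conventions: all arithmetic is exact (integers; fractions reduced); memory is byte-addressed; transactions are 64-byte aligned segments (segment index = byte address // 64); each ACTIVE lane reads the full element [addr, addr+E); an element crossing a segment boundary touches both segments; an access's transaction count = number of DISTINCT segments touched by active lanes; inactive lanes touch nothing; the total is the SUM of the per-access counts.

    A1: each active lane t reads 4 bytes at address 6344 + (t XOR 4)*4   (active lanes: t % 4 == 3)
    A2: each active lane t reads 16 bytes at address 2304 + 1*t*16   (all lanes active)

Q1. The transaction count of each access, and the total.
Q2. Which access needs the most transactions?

A1: 3 transactions
A2: 8 transactions

Answer: 3,8; total 11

Answer: A2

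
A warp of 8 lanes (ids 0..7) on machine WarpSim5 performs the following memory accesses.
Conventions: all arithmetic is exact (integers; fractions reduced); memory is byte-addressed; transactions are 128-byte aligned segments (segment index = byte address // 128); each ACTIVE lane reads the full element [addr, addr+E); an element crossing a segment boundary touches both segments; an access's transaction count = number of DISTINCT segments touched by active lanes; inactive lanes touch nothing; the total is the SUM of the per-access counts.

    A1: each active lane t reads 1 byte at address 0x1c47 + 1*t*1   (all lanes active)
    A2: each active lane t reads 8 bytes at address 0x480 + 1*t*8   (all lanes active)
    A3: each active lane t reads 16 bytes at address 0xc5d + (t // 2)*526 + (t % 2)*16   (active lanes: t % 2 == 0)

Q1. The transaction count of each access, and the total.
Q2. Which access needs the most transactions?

A1: 1 transaction
A2: 1 transaction
A3: 5 transactions

Answer: 1,1,5; total 7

Answer: A3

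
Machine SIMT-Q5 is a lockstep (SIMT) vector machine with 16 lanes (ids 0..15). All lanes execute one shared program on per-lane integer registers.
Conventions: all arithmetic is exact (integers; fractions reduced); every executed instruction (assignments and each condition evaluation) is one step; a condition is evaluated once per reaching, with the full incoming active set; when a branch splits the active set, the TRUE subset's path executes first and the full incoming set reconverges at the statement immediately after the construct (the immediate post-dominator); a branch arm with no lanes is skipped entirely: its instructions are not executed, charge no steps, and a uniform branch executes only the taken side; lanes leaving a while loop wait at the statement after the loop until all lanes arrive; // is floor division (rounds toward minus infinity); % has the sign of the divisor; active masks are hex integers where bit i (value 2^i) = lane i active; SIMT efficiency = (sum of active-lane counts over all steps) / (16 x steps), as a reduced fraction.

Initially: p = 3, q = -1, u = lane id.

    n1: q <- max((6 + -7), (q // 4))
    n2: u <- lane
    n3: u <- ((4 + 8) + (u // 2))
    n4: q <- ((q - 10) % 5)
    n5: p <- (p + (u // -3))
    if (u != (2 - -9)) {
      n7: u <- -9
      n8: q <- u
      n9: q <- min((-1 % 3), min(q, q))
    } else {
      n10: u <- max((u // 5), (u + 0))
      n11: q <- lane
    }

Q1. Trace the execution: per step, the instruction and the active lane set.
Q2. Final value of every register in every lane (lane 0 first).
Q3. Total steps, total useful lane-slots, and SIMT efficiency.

step 0: q <- max((6 + -7), (q // 4)) 0xffff
step 1: u <- lane                    0xffff
step 2: u <- ((4 + 8) + (u // 2))    0xffff
step 3: q <- ((q - 10) % 5)          0xffff
step 4: p <- (p + (u // -3))         0xffff
step 5: eval (u != (2 - -9))         0xffff
step 6: u <- -9                      0xffff
step 7: q <- u                       0xffff
step 8: q <- min((-1 % 3), min(q, q)) 0xffff

Answer: 9 steps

p: -1,-1,-2,-2,-2,-2,-2,-2,-3,-3,-3,-3,-3,-3,-4,-4
q: -9,-9,-9,-9,-9,-9,-9,-9,-9,-9,-9,-9,-9,-9,-9,-9
u: -9,-9,-9,-9,-9,-9,-9,-9,-9,-9,-9,-9,-9,-9,-9,-9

steps = 9; useful = 144; efficiency = 144/144 = 1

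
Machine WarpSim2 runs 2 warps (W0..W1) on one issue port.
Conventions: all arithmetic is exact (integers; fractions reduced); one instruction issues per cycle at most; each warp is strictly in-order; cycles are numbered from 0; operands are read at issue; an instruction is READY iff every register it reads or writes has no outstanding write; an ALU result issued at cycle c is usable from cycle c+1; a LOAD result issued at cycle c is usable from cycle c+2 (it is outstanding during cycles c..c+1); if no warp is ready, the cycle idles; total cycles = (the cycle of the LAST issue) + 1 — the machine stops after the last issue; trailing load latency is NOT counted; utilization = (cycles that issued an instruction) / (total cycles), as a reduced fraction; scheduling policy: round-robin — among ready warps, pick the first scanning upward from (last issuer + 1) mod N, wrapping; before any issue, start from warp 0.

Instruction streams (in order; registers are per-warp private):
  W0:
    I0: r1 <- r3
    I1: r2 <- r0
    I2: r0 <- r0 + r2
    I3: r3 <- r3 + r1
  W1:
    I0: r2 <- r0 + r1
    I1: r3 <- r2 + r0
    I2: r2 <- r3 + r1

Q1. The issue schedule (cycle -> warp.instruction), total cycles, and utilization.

cycle 0: W0.I0
cycle 1: W1.I0
cycle 2: W0.I1
cycle 3: W1.I1
cycle 4: W0.I2
cycle 5: W1.I2
cycle 6: W0.I3

Answer: 7 cycles, utilization 1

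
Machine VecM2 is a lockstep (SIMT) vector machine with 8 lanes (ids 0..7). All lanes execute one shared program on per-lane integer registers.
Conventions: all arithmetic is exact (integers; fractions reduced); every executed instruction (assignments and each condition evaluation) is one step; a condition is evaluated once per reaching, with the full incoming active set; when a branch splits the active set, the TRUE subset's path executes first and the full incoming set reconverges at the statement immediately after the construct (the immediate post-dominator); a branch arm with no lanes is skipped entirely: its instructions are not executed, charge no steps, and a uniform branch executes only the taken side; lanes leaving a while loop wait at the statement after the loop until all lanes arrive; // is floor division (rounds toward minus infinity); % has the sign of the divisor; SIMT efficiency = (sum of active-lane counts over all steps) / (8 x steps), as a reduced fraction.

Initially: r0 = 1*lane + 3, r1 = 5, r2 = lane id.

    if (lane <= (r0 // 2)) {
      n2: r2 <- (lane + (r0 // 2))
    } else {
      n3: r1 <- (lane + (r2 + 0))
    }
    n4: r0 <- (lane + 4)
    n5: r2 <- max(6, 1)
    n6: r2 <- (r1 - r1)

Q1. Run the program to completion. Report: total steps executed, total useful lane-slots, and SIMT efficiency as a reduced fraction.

Answer: 6 steps, 40 useful, 5/6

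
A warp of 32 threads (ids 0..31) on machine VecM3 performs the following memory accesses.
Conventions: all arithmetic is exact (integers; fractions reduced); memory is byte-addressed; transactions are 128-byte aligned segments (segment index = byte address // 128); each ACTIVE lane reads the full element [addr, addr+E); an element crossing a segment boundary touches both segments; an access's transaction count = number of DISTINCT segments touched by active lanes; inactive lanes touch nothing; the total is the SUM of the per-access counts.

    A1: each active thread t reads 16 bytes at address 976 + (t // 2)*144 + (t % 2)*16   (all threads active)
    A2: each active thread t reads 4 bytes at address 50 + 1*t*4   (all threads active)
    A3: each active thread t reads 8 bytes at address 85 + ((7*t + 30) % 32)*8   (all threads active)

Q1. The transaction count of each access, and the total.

A1: 18 transactions
A2: 2 transactions
A3: 3 transactions

Answer: 18,2,3; total 23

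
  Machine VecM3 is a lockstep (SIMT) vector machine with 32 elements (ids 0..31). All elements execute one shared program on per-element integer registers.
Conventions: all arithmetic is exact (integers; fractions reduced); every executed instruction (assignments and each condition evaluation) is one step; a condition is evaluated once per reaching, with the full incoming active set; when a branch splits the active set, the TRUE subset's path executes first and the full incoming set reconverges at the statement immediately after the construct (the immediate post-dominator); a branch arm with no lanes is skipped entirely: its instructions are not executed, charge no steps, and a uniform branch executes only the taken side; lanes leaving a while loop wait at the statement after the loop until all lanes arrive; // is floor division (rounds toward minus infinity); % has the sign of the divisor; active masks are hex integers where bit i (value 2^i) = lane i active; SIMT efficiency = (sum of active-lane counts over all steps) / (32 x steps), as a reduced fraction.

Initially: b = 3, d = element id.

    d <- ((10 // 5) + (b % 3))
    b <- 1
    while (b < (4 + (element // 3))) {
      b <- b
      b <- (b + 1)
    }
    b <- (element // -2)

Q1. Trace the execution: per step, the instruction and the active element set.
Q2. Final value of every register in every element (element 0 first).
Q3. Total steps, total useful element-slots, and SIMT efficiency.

step 0: d <- ((10 // 5) + (b % 3))   0xffffffff
step 1: b <- 1                       0xffffffff
step 2: eval (b < (4 + (element // 3))) 0xffffffff
step 3: b <- b                       0xffffffff
step 4: b <- (b + 1)                 0xffffffff
step 5: eval (b < (4 + (element // 3))) 0xffffffff
step 6: b <- b                       0xffffffff
step 7: b <- (b + 1)                 0xffffffff
step 8: eval (b < (4 + (element // 3))) 0xffffffff
step 9: b <- b                       0xffffffff
step 10: b <- (b + 1)                 0xffffffff
step 11: eval (b < (4 + (element // 3))) 0xffffffff
step 12: b <- b                       0xfffffff8
step 13: b <- (b + 1)                 0xfffffff8
step 14: eval (b < (4 + (element // 3))) 0xfffffff8
step 15: b <- b                       0xffffffc0
step 16: b <- (b + 1)                 0xffffffc0
step 17: eval (b < (4 + (element // 3))) 0xffffffc0
step 18: b <- b                       0xfffffe00
step 19: b <- (b + 1)                 0xfffffe00
step 20: eval (b < (4 + (element // 3))) 0xfffffe00
step 21: b <- b                       0xfffff000
step 22: b <- (b + 1)                 0xfffff000
step 23: eval (b < (4 + (element // 3))) 0xfffff000
step 24: b <- b                       0xffff8000
step 25: b <- (b + 1)                 0xffff8000
step 26: eval (b < (4 + (element // 3))) 0xffff8000
step 27: b <- b                       0xfffc0000
step 28: b <- (b + 1)                 0xfffc0000
step 29: eval (b < (4 + (element // 3))) 0xfffc0000
step 30: b <- b                       0xffe00000
step 31: b <- (b + 1)                 0xffe00000
step 32: eval (b < (4 + (element // 3))) 0xffe00000
step 33: b <- b                       0xff000000
step 34: b <- (b + 1)                 0xff000000
step 35: eval (b < (4 + (element // 3))) 0xff000000
step 36: b <- b                       0xf8000000
step 37: b <- (b + 1)                 0xf8000000
step 38: eval (b < (4 + (element // 3))) 0xf8000000
step 39: b <- b                       0xc0000000
step 40: b <- (b + 1)                 0xc0000000
step 41: eval (b < (4 + (element // 3))) 0xc0000000
step 42: b <- (element // -2)         0xffffffff

Answer: 43 steps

b: 0,-1,-1,-2,-2,-3,-3,-4,-4,-5,-5,-6,-6,-7,-7,-8,-8,-9,-9,-10,-10,-11,-11,-12,-12,-13,-13,-14,-14,-15,-15,-16
d: 2,2,2,2,2,2,2,2,2,2,2,2,2,2,2,2,2,2,2,2,2,2,2,2,2,2,2,2,2,2,2,2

steps = 43; useful = 881; efficiency = 881/1376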